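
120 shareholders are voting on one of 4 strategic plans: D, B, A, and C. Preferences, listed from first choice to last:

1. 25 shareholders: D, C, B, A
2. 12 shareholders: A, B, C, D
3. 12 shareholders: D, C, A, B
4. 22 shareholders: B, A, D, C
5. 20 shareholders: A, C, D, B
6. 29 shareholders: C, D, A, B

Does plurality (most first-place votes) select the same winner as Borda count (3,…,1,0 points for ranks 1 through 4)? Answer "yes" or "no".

no

Plurality — first-place votes: D 37, B 22, A 32, C 29. Winner: D.
Borda — scores: D 211, B 115, A 181, C 213. Winner: C.
The two methods disagree.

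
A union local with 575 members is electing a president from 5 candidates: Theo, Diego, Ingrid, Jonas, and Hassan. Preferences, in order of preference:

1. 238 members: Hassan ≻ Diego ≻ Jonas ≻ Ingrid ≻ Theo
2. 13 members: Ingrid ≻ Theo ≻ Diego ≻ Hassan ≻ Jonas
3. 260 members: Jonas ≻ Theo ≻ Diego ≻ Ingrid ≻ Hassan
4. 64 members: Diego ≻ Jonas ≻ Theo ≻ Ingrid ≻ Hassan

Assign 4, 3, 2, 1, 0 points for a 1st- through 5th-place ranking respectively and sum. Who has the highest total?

Theo: 238·0 + 13·3 + 260·3 + 64·2 = 947
Diego: 238·3 + 13·2 + 260·2 + 64·4 = 1516
Ingrid: 238·1 + 13·4 + 260·1 + 64·1 = 614
Jonas: 238·2 + 13·0 + 260·4 + 64·3 = 1708
Hassan: 238·4 + 13·1 + 260·0 + 64·0 = 965
Jonas has the highest Borda score (1708).

Jonas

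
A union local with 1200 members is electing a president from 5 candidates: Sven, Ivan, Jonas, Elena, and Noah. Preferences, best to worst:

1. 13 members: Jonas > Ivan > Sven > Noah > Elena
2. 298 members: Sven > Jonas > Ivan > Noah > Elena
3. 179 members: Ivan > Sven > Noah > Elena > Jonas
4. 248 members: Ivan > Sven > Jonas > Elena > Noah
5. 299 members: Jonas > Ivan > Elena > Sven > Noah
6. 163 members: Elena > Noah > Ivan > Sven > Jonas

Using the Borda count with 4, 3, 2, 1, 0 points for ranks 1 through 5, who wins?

Sven: 13·2 + 298·4 + 179·3 + 248·3 + 299·1 + 163·1 = 2961
Ivan: 13·3 + 298·2 + 179·4 + 248·4 + 299·3 + 163·2 = 3566
Jonas: 13·4 + 298·3 + 179·0 + 248·2 + 299·4 + 163·0 = 2638
Elena: 13·0 + 298·0 + 179·1 + 248·1 + 299·2 + 163·4 = 1677
Noah: 13·1 + 298·1 + 179·2 + 248·0 + 299·0 + 163·3 = 1158
Ivan has the highest Borda score (3566).

Ivan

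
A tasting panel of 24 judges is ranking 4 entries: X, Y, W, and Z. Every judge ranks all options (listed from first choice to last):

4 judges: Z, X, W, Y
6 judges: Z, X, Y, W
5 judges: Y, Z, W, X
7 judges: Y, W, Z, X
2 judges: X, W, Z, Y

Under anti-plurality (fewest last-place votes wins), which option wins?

Last-place votes: X 12, Y 6, W 6, Z 0.
Z is ranked last by the fewest voters, so Z wins.

Z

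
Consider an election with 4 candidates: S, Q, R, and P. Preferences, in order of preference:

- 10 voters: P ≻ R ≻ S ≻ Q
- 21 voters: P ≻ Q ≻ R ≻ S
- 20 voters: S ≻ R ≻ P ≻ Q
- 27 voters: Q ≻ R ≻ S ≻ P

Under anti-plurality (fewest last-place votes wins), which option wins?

R

Last-place votes: S 21, Q 30, R 0, P 27.
R is ranked last by the fewest voters, so R wins.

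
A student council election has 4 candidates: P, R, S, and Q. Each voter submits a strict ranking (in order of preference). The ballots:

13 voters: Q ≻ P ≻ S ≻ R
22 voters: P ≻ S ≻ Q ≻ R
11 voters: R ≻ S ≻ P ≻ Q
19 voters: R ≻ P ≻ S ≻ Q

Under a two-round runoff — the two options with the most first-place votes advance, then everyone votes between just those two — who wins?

Round 1 first-place votes: P 22, R 30, S 0, Q 13.
R and P advance.
Runoff: R is preferred to P by 30 voters; P by 35.
P wins the runoff.

P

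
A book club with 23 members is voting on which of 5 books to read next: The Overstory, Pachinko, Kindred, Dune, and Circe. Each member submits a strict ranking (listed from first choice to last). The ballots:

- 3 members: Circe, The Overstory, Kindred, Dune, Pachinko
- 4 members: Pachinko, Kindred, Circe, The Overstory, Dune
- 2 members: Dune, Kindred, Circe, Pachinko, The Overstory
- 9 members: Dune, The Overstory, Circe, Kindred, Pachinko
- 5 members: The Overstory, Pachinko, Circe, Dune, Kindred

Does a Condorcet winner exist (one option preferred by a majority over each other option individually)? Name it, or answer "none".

The Overstory

The Overstory vs Pachinko: 17–6 for The Overstory.
The Overstory vs Kindred: 17–6 for The Overstory.
The Overstory vs Dune: 12–11 for The Overstory.
The Overstory vs Circe: 14–9 for The Overstory.
The Overstory beats every other option head-to-head.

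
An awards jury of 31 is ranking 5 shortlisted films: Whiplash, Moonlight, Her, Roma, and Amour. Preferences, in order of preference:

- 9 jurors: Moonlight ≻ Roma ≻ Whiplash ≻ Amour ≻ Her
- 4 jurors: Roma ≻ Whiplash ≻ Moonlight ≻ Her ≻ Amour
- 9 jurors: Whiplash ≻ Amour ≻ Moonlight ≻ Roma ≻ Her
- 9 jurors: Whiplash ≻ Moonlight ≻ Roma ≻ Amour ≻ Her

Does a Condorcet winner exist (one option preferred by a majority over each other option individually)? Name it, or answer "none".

Whiplash vs Moonlight: 22–9 for Whiplash.
Whiplash vs Her: 31–0 for Whiplash.
Whiplash vs Roma: 18–13 for Whiplash.
Whiplash vs Amour: 31–0 for Whiplash.
Whiplash beats every other option head-to-head.

Whiplash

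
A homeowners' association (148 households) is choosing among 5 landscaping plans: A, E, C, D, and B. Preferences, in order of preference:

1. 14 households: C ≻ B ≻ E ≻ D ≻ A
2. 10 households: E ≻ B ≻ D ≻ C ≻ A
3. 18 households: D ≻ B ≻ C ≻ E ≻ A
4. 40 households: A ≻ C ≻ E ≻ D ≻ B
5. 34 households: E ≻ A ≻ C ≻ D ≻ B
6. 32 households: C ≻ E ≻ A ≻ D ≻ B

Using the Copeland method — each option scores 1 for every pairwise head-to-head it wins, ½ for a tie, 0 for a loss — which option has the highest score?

A: beats D and B; ties C; loses to E → score 2.5.
E: beats A, D, and B; loses to C → score 3.
C: beats E, D, and B; ties A → score 3.5.
D: beats B; loses to A, E, and C → score 1.
B: loses to A, E, C, and D → score 0.
C has the best pairwise record.

C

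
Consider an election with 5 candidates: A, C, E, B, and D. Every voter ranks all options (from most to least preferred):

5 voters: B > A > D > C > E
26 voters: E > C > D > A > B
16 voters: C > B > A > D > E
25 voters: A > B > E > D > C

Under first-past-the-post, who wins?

First-place votes: A 25, C 16, E 26, B 5, D 0.
E has the most first-place votes.

E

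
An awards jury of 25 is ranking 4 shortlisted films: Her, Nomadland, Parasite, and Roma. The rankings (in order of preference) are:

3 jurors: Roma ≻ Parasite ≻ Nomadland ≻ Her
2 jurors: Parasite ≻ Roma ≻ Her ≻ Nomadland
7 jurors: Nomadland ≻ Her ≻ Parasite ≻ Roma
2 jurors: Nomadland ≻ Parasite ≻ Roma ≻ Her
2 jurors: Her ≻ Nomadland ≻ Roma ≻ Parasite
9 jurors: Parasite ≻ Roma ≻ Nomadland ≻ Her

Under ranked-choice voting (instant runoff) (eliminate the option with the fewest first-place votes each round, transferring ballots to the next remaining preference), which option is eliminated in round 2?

Roma

Round 1: Her 2, Nomadland 9, Parasite 11, Roma 3. Eliminate Her.
Round 2: Nomadland 11, Parasite 11, Roma 3. Eliminate Roma.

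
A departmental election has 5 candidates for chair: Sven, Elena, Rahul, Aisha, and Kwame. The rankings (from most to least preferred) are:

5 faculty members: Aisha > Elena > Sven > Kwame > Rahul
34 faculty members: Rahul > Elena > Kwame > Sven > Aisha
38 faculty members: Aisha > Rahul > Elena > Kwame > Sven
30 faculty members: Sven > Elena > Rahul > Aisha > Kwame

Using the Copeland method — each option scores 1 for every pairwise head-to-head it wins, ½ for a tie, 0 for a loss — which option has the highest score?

Rahul

Sven: beats Aisha; loses to Elena, Rahul, and Kwame → score 1.
Elena: beats Sven, Aisha, and Kwame; loses to Rahul → score 3.
Rahul: beats Sven, Elena, Aisha, and Kwame → score 4.
Aisha: beats Kwame; loses to Sven, Elena, and Rahul → score 1.
Kwame: beats Sven; loses to Elena, Rahul, and Aisha → score 1.
Rahul has the best pairwise record.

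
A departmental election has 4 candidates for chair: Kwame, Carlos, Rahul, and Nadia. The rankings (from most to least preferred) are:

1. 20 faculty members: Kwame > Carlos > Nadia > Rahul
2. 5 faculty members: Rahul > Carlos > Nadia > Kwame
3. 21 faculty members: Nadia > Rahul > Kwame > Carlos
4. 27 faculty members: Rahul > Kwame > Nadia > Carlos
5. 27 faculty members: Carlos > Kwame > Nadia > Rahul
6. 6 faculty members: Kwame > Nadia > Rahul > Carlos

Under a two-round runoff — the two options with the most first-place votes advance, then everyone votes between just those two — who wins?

Rahul

Round 1 first-place votes: Kwame 26, Carlos 27, Rahul 32, Nadia 21.
Rahul and Carlos advance.
Runoff: Rahul is preferred to Carlos by 59 voters; Carlos by 47.
Rahul wins the runoff.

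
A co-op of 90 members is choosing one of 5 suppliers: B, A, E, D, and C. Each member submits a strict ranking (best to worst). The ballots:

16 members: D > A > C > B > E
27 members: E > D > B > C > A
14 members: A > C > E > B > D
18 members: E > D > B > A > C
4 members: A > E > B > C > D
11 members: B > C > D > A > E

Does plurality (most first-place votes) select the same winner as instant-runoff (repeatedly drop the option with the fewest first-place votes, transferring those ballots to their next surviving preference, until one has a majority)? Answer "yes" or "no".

yes

Plurality — first-place votes: B 11, A 18, E 45, D 16, C 0. Winner: E.
Instant-runoff — R1 B 11, A 18, E 45, D 16, C 0 (C out); R2 B 11, A 18, E 45, D 16 (B out); R3 A 18, E 45, D 27 (A out); R4 E 63, D 27 (E winner). Winner: E.
The two methods agree.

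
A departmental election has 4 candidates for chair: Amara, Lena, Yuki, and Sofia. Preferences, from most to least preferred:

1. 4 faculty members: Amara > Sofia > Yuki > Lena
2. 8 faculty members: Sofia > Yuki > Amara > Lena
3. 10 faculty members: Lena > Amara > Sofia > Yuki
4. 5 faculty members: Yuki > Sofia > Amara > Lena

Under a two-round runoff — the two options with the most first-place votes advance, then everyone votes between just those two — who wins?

Sofia

Round 1 first-place votes: Amara 4, Lena 10, Yuki 5, Sofia 8.
Lena and Sofia advance.
Runoff: Lena is preferred to Sofia by 10 voters; Sofia by 17.
Sofia wins the runoff.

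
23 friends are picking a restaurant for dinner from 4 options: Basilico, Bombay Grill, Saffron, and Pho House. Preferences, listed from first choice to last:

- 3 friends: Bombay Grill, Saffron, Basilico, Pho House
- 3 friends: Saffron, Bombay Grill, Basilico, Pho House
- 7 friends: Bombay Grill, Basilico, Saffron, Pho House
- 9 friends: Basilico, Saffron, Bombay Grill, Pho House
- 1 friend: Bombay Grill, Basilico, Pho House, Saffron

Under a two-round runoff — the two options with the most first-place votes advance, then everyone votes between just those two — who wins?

Round 1 first-place votes: Basilico 9, Bombay Grill 11, Saffron 3, Pho House 0.
Bombay Grill and Basilico advance.
Runoff: Bombay Grill is preferred to Basilico by 14 voters; Basilico by 9.
Bombay Grill wins the runoff.

Bombay Grill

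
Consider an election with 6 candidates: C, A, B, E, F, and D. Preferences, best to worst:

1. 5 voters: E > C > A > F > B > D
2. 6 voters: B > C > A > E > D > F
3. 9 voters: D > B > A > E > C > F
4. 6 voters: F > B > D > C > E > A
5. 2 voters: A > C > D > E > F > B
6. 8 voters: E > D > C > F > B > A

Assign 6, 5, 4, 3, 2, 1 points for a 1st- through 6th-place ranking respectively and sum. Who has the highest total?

D

C: 5·5 + 6·5 + 9·2 + 6·3 + 2·5 + 8·4 = 133
A: 5·4 + 6·4 + 9·4 + 6·1 + 2·6 + 8·1 = 106
B: 5·2 + 6·6 + 9·5 + 6·5 + 2·1 + 8·2 = 139
E: 5·6 + 6·3 + 9·3 + 6·2 + 2·3 + 8·6 = 141
F: 5·3 + 6·1 + 9·1 + 6·6 + 2·2 + 8·3 = 94
D: 5·1 + 6·2 + 9·6 + 6·4 + 2·4 + 8·5 = 143
D has the highest Borda score (143).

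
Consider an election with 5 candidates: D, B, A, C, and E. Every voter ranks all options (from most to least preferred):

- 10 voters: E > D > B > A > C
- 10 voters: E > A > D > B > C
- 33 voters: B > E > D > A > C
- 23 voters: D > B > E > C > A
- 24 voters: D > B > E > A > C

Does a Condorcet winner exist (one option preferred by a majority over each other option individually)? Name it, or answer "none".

Checking pairwise contests:
E beats D 53–47.
D beats B 67–33.
D beats A 90–10.
D beats C 100–0.
B beats E 80–20.
Every option loses at least one head-to-head, so there is no Condorcet winner.

none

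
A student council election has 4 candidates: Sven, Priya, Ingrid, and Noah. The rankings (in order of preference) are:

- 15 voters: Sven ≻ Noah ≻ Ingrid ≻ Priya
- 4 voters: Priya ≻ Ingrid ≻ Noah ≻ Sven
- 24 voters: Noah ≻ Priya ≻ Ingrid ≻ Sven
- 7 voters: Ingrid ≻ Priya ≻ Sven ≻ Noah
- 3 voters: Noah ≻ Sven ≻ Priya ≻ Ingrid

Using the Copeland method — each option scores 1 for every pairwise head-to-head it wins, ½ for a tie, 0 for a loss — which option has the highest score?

Noah

Sven: loses to Priya, Ingrid, and Noah → score 0.
Priya: beats Sven and Ingrid; loses to Noah → score 2.
Ingrid: beats Sven; loses to Priya and Noah → score 1.
Noah: beats Sven, Priya, and Ingrid → score 3.
Noah has the best pairwise record.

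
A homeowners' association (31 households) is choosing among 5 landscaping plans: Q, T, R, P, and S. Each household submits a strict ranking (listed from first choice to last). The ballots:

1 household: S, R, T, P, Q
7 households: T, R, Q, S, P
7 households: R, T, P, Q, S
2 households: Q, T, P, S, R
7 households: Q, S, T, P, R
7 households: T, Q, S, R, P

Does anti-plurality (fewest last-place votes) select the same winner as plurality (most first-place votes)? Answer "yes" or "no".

yes

Anti-plurality — last-place votes: Q 1, T 0, R 9, P 14, S 7. Winner: T.
Plurality — first-place votes: Q 9, T 14, R 7, P 0, S 1. Winner: T.
The two methods agree.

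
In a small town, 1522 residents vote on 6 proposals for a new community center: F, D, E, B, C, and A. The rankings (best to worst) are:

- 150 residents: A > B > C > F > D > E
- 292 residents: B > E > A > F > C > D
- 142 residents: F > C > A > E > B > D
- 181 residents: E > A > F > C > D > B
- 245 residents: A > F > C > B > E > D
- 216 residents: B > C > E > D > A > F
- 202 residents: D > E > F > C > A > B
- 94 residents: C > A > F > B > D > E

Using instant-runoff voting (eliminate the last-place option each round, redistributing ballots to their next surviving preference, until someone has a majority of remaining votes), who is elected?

A

Round 1: F 142, D 202, E 181, B 508, C 94, A 395. Eliminate C.
Round 2: F 142, D 202, E 181, B 508, A 489. Eliminate F.
Round 3: D 202, E 181, B 508, A 631. Eliminate E.
Round 4: D 202, B 508, A 812. A has a majority.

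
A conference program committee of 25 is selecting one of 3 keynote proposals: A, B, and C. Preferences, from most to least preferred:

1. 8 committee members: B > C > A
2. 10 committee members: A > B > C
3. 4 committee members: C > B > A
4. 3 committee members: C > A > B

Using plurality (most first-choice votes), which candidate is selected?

A

First-place votes: A 10, B 8, C 7.
A has the most first-place votes.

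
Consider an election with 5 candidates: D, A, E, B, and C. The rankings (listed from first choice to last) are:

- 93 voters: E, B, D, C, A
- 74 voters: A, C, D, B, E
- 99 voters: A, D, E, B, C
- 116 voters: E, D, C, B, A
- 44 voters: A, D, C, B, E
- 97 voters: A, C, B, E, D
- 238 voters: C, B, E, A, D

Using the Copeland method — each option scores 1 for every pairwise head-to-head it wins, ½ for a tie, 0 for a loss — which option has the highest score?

C

D: loses to A, E, B, and C → score 0.
A: beats D; loses to E, B, and C → score 1.
E: beats D and A; loses to B and C → score 2.
B: beats D, A, and E; loses to C → score 3.
C: beats D, A, E, and B → score 4.
C has the best pairwise record.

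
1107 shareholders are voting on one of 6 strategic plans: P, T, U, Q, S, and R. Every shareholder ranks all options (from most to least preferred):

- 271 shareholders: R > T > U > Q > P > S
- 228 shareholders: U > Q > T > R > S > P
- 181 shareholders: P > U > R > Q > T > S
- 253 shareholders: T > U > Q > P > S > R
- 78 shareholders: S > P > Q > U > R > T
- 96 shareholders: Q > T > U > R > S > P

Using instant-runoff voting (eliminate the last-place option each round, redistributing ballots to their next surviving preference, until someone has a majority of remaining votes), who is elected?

T

Round 1: P 181, T 253, U 228, Q 96, S 78, R 271. Eliminate S.
Round 2: P 259, T 253, U 228, Q 96, R 271. Eliminate Q.
Round 3: P 259, T 349, U 228, R 271. Eliminate U.
Round 4: P 259, T 577, R 271. T has a majority.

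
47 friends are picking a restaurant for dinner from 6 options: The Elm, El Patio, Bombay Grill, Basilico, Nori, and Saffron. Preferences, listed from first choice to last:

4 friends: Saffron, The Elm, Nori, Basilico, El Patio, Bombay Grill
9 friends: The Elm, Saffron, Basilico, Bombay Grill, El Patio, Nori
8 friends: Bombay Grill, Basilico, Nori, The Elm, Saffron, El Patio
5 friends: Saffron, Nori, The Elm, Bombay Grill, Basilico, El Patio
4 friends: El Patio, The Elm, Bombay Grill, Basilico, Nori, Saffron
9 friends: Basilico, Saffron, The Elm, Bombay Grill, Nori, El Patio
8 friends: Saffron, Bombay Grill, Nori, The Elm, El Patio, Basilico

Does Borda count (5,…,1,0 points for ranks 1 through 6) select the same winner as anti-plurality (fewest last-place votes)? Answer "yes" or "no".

Borda — scores: The Elm 151, El Patio 41, Bombay Grill 130, Basilico 125, Nori 93, Saffron 165. Winner: Saffron.
Anti-plurality — last-place votes: The Elm 0, El Patio 22, Bombay Grill 4, Basilico 8, Nori 9, Saffron 4. Winner: The Elm.
The two methods disagree.

no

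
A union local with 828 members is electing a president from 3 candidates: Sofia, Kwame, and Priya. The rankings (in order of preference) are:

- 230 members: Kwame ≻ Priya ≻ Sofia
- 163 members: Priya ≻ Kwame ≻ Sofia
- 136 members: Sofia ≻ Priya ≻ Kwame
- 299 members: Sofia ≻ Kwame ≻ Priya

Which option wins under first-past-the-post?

Sofia

First-place votes: Sofia 435, Kwame 230, Priya 163.
Sofia has the most first-place votes.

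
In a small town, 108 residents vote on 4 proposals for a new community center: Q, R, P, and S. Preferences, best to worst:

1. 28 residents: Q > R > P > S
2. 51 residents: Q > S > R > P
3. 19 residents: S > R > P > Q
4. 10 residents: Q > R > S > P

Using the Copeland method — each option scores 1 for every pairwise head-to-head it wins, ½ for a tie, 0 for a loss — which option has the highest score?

Q

Q: beats R, P, and S → score 3.
R: beats P; loses to Q and S → score 1.
P: loses to Q, R, and S → score 0.
S: beats R and P; loses to Q → score 2.
Q has the best pairwise record.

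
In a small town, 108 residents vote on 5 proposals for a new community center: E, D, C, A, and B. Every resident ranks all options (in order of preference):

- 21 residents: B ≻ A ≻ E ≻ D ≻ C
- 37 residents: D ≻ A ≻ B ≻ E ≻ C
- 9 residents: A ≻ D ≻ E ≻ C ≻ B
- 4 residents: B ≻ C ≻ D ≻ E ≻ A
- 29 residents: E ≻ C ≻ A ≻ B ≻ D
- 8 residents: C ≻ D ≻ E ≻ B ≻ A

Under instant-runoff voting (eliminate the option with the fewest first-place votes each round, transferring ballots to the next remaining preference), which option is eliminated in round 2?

Round 1: E 29, D 37, C 8, A 9, B 25. Eliminate C.
Round 2: E 29, D 45, A 9, B 25. Eliminate A.

A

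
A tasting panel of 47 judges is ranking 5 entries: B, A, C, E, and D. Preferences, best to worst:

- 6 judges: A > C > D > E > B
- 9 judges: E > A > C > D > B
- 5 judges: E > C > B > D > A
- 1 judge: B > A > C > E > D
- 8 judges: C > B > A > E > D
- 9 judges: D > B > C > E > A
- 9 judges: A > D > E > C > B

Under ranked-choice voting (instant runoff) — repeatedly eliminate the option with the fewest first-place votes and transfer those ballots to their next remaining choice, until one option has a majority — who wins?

Round 1: B 1, A 15, C 8, E 14, D 9. Eliminate B.
Round 2: A 16, C 8, E 14, D 9. Eliminate C.
Round 3: A 24, E 14, D 9. A has a majority.

A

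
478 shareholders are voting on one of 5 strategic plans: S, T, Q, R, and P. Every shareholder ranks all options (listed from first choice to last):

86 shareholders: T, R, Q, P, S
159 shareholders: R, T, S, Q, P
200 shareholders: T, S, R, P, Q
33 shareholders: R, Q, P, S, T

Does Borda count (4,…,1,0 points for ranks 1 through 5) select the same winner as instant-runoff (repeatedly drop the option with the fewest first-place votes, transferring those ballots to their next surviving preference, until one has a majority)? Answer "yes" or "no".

yes

Borda — scores: S 951, T 1621, Q 430, R 1426, P 352. Winner: T.
Instant-runoff — R1 S 0, T 286, Q 0, R 192, P 0 (T winner). Winner: T.
The two methods agree.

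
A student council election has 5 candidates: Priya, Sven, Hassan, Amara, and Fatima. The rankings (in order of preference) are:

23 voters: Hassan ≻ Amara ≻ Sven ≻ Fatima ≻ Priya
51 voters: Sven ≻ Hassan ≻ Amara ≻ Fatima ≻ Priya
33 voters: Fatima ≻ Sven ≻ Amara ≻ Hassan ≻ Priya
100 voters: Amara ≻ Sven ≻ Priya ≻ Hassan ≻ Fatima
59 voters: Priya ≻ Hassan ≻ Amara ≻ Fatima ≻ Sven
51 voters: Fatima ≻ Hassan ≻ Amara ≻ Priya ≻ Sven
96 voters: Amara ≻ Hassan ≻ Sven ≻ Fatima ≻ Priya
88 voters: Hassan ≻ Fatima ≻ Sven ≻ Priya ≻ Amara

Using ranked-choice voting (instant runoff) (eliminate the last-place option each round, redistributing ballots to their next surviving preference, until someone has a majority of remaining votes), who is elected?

Hassan

Round 1: Priya 59, Sven 51, Hassan 111, Amara 196, Fatima 84. Eliminate Sven.
Round 2: Priya 59, Hassan 162, Amara 196, Fatima 84. Eliminate Priya.
Round 3: Hassan 221, Amara 196, Fatima 84. Eliminate Fatima.
Round 4: Hassan 272, Amara 229. Hassan has a majority.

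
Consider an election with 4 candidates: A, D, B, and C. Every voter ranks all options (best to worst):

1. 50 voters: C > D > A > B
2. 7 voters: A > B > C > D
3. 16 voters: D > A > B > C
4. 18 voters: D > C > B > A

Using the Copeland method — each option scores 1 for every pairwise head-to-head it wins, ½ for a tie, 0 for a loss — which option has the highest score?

C

A: beats B; loses to D and C → score 1.
D: beats A and B; loses to C → score 2.
B: loses to A, D, and C → score 0.
C: beats A, D, and B → score 3.
C has the best pairwise record.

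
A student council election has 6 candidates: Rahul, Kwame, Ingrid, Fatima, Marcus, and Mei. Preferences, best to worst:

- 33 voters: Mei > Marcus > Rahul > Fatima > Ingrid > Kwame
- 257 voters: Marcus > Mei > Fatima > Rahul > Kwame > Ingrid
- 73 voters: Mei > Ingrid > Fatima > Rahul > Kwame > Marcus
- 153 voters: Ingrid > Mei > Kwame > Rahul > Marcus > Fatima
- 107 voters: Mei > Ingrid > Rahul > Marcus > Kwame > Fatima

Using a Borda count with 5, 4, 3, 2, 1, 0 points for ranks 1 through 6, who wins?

Rahul: 33·3 + 257·2 + 73·2 + 153·2 + 107·3 = 1386
Kwame: 33·0 + 257·1 + 73·1 + 153·3 + 107·1 = 896
Ingrid: 33·1 + 257·0 + 73·4 + 153·5 + 107·4 = 1518
Fatima: 33·2 + 257·3 + 73·3 + 153·0 + 107·0 = 1056
Marcus: 33·4 + 257·5 + 73·0 + 153·1 + 107·2 = 1784
Mei: 33·5 + 257·4 + 73·5 + 153·4 + 107·5 = 2705
Mei has the highest Borda score (2705).

Mei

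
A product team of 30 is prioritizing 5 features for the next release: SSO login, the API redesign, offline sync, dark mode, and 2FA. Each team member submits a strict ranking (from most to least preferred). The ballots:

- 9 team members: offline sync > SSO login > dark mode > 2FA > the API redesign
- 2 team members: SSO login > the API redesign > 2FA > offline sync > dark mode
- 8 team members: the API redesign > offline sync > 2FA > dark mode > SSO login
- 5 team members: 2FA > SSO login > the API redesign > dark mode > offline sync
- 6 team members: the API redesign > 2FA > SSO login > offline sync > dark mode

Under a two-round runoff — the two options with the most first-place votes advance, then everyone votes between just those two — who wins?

the API redesign

Round 1 first-place votes: SSO login 2, the API redesign 14, offline sync 9, dark mode 0, 2FA 5.
the API redesign and offline sync advance.
Runoff: the API redesign is preferred to offline sync by 21 voters; offline sync by 9.
the API redesign wins the runoff.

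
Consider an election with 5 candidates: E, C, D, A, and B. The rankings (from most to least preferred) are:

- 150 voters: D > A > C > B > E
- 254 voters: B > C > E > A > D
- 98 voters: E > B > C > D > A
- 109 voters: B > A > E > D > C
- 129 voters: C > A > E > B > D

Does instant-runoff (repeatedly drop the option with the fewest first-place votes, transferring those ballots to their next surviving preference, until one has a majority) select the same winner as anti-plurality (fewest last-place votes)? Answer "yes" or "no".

Instant-runoff — R1 E 98, C 129, D 150, A 0, B 363 (A out); R2 E 98, C 129, D 150, B 363 (E out); R3 C 129, D 150, B 461 (B winner). Winner: B.
Anti-plurality — last-place votes: E 150, C 109, D 383, A 98, B 0. Winner: B.
The two methods agree.

yes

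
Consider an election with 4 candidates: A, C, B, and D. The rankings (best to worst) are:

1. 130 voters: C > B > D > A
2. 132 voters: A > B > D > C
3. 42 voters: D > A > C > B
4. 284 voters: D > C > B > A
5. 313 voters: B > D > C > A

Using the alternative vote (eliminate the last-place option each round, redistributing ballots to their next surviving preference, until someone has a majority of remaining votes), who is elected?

B

Round 1: A 132, C 130, B 313, D 326. Eliminate C.
Round 2: A 132, B 443, D 326. Eliminate A.
Round 3: B 575, D 326. B has a majority.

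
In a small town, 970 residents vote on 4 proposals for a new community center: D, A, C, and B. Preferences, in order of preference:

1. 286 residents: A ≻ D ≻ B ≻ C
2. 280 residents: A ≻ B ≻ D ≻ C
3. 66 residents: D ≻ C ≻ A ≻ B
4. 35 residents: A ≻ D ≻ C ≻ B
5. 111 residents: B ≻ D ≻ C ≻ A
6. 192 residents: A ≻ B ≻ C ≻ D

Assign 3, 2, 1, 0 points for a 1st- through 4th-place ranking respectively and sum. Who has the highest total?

D: 286·2 + 280·1 + 66·3 + 35·2 + 111·2 + 192·0 = 1342
A: 286·3 + 280·3 + 66·1 + 35·3 + 111·0 + 192·3 = 2445
C: 286·0 + 280·0 + 66·2 + 35·1 + 111·1 + 192·1 = 470
B: 286·1 + 280·2 + 66·0 + 35·0 + 111·3 + 192·2 = 1563
A has the highest Borda score (2445).

A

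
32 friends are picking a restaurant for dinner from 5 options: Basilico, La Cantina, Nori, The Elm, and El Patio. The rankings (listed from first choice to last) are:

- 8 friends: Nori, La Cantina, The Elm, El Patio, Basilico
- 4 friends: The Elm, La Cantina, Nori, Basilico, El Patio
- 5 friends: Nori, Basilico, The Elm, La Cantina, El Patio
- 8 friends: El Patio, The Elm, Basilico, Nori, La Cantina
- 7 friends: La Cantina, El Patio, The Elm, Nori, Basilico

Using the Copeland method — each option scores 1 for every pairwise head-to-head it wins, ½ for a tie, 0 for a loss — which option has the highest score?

The Elm

Basilico: loses to La Cantina, Nori, The Elm, and El Patio → score 0.
La Cantina: beats Basilico and El Patio; loses to Nori and The Elm → score 2.
Nori: beats Basilico, La Cantina, and El Patio; loses to The Elm → score 3.
The Elm: beats Basilico, La Cantina, Nori, and El Patio → score 4.
El Patio: beats Basilico; loses to La Cantina, Nori, and The Elm → score 1.
The Elm has the best pairwise record.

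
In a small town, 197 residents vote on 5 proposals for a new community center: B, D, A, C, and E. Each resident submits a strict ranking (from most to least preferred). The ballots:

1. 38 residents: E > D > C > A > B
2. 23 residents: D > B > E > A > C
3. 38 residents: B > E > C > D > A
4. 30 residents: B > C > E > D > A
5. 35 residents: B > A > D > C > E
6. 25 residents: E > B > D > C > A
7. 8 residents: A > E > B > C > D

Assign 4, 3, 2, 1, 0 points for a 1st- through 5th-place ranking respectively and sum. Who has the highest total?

B

B: 38·0 + 23·3 + 38·4 + 30·4 + 35·4 + 25·3 + 8·2 = 572
D: 38·3 + 23·4 + 38·1 + 30·1 + 35·2 + 25·2 + 8·0 = 394
A: 38·1 + 23·1 + 38·0 + 30·0 + 35·3 + 25·0 + 8·4 = 198
C: 38·2 + 23·0 + 38·2 + 30·3 + 35·1 + 25·1 + 8·1 = 310
E: 38·4 + 23·2 + 38·3 + 30·2 + 35·0 + 25·4 + 8·3 = 496
B has the highest Borda score (572).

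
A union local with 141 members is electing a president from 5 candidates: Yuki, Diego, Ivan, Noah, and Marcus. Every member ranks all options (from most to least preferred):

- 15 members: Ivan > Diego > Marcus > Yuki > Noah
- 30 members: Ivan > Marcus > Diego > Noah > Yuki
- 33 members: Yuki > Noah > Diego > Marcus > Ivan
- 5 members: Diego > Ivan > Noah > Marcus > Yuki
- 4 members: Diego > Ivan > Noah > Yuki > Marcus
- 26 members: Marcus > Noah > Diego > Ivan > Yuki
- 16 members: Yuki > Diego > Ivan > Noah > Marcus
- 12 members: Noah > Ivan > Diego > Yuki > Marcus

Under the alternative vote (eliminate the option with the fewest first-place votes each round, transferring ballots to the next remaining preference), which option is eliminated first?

Round 1: Yuki 49, Diego 9, Ivan 45, Noah 12, Marcus 26. Eliminate Diego.

Diego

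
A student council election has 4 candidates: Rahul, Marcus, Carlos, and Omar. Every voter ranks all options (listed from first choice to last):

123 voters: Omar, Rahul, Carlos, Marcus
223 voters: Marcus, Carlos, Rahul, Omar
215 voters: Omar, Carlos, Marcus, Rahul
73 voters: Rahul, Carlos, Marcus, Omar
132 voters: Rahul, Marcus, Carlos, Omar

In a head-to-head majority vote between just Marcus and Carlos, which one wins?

Carlos

Voters preferring Marcus to Carlos: 355; preferring Carlos to Marcus: 411.
Carlos wins the head-to-head.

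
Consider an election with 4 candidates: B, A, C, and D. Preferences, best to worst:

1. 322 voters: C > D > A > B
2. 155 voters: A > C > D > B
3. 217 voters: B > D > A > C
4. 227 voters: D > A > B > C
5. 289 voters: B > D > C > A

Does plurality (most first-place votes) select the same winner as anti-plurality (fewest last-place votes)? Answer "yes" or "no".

no

Plurality — first-place votes: B 506, A 155, C 322, D 227. Winner: B.
Anti-plurality — last-place votes: B 477, A 289, C 444, D 0. Winner: D.
The two methods disagree.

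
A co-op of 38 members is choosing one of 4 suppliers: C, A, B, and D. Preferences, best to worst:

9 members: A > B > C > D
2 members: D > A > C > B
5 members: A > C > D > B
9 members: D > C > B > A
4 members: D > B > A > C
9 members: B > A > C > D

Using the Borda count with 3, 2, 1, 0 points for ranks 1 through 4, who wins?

A

C: 9·1 + 2·1 + 5·2 + 9·2 + 4·0 + 9·1 = 48
A: 9·3 + 2·2 + 5·3 + 9·0 + 4·1 + 9·2 = 68
B: 9·2 + 2·0 + 5·0 + 9·1 + 4·2 + 9·3 = 62
D: 9·0 + 2·3 + 5·1 + 9·3 + 4·3 + 9·0 = 50
A has the highest Borda score (68).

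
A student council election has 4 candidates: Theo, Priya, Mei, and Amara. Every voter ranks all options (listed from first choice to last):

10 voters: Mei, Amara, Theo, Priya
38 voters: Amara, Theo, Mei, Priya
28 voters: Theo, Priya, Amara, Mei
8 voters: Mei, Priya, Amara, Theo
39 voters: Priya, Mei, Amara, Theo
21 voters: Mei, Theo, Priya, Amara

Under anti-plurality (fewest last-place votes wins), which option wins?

Amara

Last-place votes: Theo 47, Priya 48, Mei 28, Amara 21.
Amara is ranked last by the fewest voters, so Amara wins.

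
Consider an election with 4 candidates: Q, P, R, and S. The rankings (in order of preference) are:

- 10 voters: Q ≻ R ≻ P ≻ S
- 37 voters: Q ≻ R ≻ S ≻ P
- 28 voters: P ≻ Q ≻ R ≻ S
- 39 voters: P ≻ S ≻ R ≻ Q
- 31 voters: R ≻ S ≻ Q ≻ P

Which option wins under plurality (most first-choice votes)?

P

First-place votes: Q 47, P 67, R 31, S 0.
P has the most first-place votes.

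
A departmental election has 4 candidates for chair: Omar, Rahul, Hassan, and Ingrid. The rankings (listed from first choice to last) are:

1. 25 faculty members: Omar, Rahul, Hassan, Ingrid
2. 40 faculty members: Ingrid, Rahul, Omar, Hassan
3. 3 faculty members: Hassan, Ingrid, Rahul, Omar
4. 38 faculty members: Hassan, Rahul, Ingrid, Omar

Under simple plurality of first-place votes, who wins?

First-place votes: Omar 25, Rahul 0, Hassan 41, Ingrid 40.
Hassan has the most first-place votes.

Hassan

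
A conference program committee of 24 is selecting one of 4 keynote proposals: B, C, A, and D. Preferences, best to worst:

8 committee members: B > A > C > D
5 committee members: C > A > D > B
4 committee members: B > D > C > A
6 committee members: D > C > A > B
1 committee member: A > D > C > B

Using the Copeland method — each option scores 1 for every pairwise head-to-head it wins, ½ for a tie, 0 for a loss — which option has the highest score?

C

B: ties C, A, and D → score 1.5.
C: beats A and D; ties B → score 2.5.
A: beats D; ties B; loses to C → score 1.5.
D: ties B; loses to C and A → score 0.5.
C has the best pairwise record.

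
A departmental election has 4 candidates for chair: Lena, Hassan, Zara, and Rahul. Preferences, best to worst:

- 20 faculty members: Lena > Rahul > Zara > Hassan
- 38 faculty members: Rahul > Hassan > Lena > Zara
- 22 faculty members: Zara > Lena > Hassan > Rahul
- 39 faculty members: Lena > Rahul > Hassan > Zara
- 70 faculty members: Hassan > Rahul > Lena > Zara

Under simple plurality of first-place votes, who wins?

Hassan

First-place votes: Lena 59, Hassan 70, Zara 22, Rahul 38.
Hassan has the most first-place votes.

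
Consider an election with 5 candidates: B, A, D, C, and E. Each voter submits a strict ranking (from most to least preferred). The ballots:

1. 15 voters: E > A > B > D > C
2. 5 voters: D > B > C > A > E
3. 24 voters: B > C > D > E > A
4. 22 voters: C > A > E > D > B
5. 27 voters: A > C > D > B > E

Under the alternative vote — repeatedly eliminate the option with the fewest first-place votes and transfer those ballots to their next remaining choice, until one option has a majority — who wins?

A

Round 1: B 24, A 27, D 5, C 22, E 15. Eliminate D.
Round 2: B 29, A 27, C 22, E 15. Eliminate E.
Round 3: B 29, A 42, C 22. Eliminate C.
Round 4: B 29, A 64. A has a majority.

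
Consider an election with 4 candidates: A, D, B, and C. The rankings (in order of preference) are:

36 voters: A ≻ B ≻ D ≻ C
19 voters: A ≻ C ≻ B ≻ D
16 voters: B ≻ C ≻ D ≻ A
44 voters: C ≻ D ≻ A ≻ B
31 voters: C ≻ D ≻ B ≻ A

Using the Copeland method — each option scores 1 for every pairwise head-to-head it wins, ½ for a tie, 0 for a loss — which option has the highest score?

A: beats B; loses to D and C → score 1.
D: beats A and B; loses to C → score 2.
B: loses to A, D, and C → score 0.
C: beats A, D, and B → score 3.
C has the best pairwise record.

C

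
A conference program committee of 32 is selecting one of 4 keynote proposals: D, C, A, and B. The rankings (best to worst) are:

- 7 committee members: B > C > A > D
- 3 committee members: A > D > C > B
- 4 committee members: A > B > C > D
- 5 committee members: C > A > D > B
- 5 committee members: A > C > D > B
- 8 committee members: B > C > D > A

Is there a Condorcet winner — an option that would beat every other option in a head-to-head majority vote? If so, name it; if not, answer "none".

Checking pairwise contests:
C beats D 29–3.
B beats C 19–13.
C beats A 20–12.
A beats B 17–15.
Every option loses at least one head-to-head, so there is no Condorcet winner.

none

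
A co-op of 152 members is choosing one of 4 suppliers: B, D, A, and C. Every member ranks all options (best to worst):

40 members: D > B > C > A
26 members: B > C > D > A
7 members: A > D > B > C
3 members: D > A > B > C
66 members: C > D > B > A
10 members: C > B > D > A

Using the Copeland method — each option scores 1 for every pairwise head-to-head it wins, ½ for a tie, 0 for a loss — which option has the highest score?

C

B: beats A; ties C; loses to D → score 1.5.
D: beats B and A; loses to C → score 2.
A: loses to B, D, and C → score 0.
C: beats D and A; ties B → score 2.5.
C has the best pairwise record.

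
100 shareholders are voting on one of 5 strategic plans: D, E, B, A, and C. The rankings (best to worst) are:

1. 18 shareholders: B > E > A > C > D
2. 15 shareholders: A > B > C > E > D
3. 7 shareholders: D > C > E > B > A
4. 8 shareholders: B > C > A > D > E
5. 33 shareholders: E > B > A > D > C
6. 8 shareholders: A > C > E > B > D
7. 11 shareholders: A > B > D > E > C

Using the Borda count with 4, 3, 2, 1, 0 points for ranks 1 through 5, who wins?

B

D: 18·0 + 15·0 + 7·4 + 8·1 + 33·1 + 8·0 + 11·2 = 91
E: 18·3 + 15·1 + 7·2 + 8·0 + 33·4 + 8·2 + 11·1 = 242
B: 18·4 + 15·3 + 7·1 + 8·4 + 33·3 + 8·1 + 11·3 = 296
A: 18·2 + 15·4 + 7·0 + 8·2 + 33·2 + 8·4 + 11·4 = 254
C: 18·1 + 15·2 + 7·3 + 8·3 + 33·0 + 8·3 + 11·0 = 117
B has the highest Borda score (296).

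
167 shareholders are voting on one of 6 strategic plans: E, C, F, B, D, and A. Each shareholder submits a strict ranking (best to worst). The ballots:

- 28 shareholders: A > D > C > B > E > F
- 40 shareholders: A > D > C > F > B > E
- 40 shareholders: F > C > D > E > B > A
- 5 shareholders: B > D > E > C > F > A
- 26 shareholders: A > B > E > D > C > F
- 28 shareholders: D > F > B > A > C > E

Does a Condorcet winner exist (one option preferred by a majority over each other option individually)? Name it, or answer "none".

A vs E: 122–45 for A.
A vs C: 122–45 for A.
A vs F: 94–73 for A.
A vs B: 94–73 for A.
A vs D: 94–73 for A.
A beats every other option head-to-head.

A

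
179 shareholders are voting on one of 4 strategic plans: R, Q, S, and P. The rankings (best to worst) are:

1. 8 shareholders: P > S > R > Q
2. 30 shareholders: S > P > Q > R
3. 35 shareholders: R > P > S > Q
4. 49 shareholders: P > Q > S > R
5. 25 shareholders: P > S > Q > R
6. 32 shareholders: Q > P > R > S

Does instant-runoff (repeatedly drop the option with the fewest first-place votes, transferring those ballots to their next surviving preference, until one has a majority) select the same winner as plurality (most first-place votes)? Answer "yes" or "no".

Instant-runoff — R1 R 35, Q 32, S 30, P 82 (S out); R2 R 35, Q 32, P 112 (P winner). Winner: P.
Plurality — first-place votes: R 35, Q 32, S 30, P 82. Winner: P.
The two methods agree.

yes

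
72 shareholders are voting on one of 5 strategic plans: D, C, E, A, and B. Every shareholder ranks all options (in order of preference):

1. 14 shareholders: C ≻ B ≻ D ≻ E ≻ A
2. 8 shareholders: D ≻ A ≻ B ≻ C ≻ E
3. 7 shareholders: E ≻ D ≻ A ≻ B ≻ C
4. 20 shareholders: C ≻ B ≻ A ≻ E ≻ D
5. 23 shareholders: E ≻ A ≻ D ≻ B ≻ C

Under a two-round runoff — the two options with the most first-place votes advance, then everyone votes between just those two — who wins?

C

Round 1 first-place votes: D 8, C 34, E 30, A 0, B 0.
C and E advance.
Runoff: C is preferred to E by 42 voters; E by 30.
C wins the runoff.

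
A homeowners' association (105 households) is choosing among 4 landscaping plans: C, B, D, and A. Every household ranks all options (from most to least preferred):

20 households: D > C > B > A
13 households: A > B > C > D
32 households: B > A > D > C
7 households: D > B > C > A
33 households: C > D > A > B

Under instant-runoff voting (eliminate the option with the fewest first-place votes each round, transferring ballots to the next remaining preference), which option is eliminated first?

Round 1: C 33, B 32, D 27, A 13. Eliminate A.

A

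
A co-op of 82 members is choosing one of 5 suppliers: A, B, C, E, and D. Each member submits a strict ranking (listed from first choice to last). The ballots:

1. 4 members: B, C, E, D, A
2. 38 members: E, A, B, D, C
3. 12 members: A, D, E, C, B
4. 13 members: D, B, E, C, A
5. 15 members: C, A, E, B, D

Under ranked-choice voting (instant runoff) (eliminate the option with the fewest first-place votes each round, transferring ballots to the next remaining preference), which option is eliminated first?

B

Round 1: A 12, B 4, C 15, E 38, D 13. Eliminate B.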